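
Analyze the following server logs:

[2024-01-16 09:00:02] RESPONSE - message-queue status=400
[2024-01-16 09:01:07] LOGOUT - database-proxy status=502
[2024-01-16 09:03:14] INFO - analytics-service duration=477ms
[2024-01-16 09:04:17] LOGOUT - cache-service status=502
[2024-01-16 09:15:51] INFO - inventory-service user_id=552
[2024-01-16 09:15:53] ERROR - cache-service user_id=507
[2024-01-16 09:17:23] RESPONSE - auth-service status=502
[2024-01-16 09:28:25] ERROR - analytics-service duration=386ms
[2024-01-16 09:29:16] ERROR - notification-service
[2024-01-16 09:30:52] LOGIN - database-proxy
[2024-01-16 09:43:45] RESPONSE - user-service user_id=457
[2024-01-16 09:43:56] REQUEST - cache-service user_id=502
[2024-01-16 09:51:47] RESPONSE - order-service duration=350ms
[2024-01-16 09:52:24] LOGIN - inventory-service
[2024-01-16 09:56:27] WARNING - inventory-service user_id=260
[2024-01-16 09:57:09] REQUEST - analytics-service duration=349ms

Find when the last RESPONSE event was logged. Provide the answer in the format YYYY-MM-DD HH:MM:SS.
2024-01-16 09:51:47

To find the last event:

1. Filter for all RESPONSE events
2. Sort by timestamp
3. Select the last one
4. Timestamp: 2024-01-16 09:51:47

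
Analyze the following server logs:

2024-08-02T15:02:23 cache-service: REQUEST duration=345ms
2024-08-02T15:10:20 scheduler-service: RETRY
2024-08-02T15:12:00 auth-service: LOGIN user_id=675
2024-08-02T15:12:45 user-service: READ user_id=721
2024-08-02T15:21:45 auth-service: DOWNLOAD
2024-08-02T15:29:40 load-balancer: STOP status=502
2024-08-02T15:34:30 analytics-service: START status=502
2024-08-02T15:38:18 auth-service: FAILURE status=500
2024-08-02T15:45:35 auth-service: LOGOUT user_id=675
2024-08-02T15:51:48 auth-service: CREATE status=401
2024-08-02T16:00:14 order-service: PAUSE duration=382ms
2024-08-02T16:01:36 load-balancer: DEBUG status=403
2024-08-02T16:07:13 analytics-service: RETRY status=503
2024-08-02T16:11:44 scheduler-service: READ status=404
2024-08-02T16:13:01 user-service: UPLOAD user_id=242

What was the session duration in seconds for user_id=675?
2015

To calculate session duration:

1. Find LOGIN event for user_id=675: 2024-08-02T15:12:00
2. Find LOGOUT event for user_id=675: 2024-08-02T15:45:35
3. Session duration: 2024-08-02T15:45:35 - 2024-08-02T15:12:00 = 2015 seconds (33 minutes)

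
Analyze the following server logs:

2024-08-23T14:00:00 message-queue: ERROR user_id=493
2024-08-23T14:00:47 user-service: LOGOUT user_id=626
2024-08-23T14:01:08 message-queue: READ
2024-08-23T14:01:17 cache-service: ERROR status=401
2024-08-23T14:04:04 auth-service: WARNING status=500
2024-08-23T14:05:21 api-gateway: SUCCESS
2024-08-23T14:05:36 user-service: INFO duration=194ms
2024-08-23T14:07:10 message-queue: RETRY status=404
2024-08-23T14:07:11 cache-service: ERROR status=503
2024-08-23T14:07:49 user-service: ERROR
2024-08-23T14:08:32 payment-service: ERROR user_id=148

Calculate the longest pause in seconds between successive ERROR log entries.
354

To find the longest gap:

1. Extract all ERROR events in chronological order
2. Calculate time differences between consecutive events
3. Find the maximum difference
4. Longest gap: 354 seconds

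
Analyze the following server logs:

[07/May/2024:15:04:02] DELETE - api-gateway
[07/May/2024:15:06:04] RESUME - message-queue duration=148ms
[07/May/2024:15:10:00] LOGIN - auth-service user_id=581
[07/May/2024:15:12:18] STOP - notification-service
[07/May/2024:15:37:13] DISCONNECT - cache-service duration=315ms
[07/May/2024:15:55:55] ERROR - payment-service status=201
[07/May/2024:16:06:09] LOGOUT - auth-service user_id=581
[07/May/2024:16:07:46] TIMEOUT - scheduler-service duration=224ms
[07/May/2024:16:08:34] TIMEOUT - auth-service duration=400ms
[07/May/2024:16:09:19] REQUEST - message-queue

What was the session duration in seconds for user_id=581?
3369

To calculate session duration:

1. Find LOGIN event for user_id=581: 07/May/2024:15:10:00
2. Find LOGOUT event for user_id=581: 07/May/2024:16:06:09
3. Session duration: 07/May/2024:16:06:09 - 07/May/2024:15:10:00 = 3369 seconds (56 minutes)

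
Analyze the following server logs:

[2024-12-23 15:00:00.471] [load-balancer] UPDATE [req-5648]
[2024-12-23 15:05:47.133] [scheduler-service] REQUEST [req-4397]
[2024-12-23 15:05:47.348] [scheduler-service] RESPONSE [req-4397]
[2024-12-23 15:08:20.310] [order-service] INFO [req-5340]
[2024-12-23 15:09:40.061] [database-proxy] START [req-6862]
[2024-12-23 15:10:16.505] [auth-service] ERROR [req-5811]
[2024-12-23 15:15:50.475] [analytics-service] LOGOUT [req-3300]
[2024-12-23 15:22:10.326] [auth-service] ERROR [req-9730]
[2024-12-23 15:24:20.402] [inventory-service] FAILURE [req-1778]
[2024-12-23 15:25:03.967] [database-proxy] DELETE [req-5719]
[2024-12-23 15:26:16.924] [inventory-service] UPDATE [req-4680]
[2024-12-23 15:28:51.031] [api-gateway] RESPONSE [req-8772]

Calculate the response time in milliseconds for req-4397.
215

To calculate latency:

1. Find REQUEST with id req-4397: 2024-12-23 15:05:47.133
2. Find RESPONSE with id req-4397: 2024-12-23 15:05:47.348
3. Latency: 2024-12-23 15:05:47.348 - 2024-12-23 15:05:47.133 = 215ms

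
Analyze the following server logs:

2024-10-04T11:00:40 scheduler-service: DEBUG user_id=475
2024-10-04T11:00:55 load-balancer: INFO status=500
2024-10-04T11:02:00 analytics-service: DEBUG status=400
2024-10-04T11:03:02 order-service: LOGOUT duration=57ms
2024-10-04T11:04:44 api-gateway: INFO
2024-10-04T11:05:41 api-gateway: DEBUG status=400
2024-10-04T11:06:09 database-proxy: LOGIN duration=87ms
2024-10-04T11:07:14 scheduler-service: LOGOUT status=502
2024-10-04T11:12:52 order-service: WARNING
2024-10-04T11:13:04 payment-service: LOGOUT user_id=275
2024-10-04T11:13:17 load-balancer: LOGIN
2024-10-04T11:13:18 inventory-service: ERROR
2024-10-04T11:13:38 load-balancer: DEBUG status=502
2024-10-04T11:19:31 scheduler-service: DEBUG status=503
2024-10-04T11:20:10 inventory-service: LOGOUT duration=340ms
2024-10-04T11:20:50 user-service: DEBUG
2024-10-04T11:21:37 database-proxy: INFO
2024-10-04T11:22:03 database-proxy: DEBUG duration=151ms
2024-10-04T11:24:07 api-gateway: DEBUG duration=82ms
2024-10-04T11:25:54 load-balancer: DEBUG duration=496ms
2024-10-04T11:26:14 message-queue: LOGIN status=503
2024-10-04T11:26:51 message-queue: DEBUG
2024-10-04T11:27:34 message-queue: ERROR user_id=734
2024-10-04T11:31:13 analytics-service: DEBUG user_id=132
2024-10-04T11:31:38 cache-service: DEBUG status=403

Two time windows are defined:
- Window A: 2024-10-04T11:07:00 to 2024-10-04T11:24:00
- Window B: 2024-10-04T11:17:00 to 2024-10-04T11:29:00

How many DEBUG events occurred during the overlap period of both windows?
3

To find overlap events:

1. Window A: 2024-10-04T11:07:00 to 2024-10-04T11:24:00
2. Window B: 2024-10-04T11:17:00 to 2024-10-04T11:29:00
3. Overlap period: 2024-10-04T11:17:00 to 2024-10-04T11:24:00
4. Count DEBUG events in overlap: 3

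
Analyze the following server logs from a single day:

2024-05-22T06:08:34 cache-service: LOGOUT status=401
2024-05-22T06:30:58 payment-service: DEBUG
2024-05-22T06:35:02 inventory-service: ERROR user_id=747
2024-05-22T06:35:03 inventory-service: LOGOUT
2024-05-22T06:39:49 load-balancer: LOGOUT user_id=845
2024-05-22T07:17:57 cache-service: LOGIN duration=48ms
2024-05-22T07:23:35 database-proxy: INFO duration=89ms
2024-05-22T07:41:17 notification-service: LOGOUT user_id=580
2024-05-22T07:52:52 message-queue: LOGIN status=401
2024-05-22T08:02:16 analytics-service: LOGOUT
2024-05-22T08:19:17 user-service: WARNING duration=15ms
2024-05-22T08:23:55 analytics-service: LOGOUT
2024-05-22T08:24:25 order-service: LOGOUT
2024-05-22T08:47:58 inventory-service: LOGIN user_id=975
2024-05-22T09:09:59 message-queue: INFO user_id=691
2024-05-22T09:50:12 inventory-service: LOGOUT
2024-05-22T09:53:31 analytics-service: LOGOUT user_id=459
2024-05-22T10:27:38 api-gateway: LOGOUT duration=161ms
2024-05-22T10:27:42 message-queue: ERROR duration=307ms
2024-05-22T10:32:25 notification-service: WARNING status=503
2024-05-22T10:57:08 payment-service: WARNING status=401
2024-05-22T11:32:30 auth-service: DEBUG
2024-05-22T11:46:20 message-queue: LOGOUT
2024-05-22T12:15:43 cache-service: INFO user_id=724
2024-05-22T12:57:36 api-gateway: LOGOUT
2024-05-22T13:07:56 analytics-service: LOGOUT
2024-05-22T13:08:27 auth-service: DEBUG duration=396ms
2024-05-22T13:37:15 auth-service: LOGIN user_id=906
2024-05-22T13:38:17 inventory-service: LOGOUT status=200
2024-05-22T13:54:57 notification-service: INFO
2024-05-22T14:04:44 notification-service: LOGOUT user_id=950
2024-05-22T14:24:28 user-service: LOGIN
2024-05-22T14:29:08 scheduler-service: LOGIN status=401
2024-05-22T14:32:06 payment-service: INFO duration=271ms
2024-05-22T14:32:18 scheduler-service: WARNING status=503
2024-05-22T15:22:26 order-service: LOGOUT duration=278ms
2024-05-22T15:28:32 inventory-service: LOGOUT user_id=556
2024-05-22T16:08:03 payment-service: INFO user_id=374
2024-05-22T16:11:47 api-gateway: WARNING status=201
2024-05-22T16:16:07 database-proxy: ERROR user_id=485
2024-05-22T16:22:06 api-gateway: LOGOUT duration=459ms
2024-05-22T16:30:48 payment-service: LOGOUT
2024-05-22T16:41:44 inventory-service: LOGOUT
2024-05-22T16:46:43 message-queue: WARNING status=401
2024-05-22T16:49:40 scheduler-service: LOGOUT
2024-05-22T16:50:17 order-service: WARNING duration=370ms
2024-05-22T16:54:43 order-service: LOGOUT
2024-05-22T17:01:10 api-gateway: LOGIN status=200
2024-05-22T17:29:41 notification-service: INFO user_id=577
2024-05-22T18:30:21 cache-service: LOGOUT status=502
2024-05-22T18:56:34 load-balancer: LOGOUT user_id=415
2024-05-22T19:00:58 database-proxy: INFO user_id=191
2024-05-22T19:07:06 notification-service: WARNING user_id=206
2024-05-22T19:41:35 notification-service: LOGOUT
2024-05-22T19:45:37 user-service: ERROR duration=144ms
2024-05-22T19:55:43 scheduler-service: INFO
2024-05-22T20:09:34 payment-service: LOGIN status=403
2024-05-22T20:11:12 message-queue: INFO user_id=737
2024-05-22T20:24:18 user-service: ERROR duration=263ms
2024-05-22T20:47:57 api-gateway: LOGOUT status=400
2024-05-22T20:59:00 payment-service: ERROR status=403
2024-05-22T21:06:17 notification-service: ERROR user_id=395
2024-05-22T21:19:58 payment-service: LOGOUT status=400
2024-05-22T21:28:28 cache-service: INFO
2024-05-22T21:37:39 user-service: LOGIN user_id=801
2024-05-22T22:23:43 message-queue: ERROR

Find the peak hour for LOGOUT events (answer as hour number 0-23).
16

To find the peak hour:

1. Group all LOGOUT events by hour
2. Count events in each hour
3. Find hour with maximum count
4. Peak hour: 16 (with 5 events)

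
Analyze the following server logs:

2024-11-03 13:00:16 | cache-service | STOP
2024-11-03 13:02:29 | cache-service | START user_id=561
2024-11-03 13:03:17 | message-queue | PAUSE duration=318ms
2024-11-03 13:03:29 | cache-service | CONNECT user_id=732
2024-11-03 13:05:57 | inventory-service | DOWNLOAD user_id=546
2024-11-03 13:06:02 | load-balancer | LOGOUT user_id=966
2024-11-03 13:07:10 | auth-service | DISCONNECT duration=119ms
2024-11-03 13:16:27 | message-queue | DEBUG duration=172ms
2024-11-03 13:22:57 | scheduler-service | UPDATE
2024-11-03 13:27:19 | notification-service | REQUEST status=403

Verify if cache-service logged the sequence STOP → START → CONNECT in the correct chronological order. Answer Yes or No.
Yes

To verify sequence order:

1. Find all events in sequence STOP → START → CONNECT for cache-service
2. Extract their timestamps
3. Check if timestamps are in ascending order
4. Result: Yes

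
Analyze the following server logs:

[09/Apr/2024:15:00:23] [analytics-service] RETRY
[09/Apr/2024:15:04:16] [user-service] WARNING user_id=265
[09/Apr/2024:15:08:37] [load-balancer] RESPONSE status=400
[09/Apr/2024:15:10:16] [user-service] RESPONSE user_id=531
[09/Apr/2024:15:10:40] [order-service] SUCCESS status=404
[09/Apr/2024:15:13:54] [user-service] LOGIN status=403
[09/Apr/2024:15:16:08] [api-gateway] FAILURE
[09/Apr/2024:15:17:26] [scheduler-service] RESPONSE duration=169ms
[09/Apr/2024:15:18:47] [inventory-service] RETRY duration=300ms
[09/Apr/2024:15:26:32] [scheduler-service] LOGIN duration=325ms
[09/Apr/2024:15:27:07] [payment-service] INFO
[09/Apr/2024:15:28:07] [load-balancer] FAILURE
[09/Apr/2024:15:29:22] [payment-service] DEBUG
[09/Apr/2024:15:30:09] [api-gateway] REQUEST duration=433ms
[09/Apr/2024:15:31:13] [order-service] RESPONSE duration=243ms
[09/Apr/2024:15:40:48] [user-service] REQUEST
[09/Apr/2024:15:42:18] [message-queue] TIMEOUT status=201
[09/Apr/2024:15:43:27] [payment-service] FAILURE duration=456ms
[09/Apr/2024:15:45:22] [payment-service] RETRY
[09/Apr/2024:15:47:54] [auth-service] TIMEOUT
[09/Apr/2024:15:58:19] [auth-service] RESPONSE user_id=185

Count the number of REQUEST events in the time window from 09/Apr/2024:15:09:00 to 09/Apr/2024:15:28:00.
0

To count events in the time window:

1. Window boundaries: 09/Apr/2024:15:09:00 to 09/Apr/2024:15:28:00
2. Filter for REQUEST events within this window
3. Count matching events: 0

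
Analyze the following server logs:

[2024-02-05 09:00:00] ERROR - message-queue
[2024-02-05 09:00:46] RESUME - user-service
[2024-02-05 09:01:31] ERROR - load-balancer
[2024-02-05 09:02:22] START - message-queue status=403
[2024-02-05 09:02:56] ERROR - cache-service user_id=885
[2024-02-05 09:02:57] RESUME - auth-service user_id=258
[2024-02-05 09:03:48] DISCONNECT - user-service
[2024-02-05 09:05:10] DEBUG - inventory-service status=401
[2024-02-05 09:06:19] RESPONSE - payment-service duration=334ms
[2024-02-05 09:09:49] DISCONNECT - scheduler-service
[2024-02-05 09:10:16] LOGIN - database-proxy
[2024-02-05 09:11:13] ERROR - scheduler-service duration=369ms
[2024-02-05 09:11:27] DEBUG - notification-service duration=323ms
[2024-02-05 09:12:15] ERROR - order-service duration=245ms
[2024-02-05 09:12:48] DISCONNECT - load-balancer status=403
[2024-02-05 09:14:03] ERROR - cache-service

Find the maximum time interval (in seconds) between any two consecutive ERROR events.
497

To find the longest gap:

1. Extract all ERROR events in chronological order
2. Calculate time differences between consecutive events
3. Find the maximum difference
4. Longest gap: 497 seconds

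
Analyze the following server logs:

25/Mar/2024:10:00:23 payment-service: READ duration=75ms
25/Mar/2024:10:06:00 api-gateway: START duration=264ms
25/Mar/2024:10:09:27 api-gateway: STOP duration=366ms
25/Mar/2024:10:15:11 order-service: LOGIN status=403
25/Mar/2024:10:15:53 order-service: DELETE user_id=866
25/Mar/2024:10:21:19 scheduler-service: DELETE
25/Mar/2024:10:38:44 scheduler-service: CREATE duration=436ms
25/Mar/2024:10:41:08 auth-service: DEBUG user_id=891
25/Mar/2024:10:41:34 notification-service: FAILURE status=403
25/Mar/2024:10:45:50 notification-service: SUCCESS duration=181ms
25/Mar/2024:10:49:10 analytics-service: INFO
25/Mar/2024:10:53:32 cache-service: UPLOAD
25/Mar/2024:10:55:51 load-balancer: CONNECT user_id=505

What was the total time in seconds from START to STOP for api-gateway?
207

To calculate state duration:

1. Find START event for api-gateway: 25/Mar/2024:10:06:00
2. Find STOP event for api-gateway: 25/Mar/2024:10:09:27
3. Calculate duration: 25/Mar/2024:10:09:27 - 25/Mar/2024:10:06:00 = 207 seconds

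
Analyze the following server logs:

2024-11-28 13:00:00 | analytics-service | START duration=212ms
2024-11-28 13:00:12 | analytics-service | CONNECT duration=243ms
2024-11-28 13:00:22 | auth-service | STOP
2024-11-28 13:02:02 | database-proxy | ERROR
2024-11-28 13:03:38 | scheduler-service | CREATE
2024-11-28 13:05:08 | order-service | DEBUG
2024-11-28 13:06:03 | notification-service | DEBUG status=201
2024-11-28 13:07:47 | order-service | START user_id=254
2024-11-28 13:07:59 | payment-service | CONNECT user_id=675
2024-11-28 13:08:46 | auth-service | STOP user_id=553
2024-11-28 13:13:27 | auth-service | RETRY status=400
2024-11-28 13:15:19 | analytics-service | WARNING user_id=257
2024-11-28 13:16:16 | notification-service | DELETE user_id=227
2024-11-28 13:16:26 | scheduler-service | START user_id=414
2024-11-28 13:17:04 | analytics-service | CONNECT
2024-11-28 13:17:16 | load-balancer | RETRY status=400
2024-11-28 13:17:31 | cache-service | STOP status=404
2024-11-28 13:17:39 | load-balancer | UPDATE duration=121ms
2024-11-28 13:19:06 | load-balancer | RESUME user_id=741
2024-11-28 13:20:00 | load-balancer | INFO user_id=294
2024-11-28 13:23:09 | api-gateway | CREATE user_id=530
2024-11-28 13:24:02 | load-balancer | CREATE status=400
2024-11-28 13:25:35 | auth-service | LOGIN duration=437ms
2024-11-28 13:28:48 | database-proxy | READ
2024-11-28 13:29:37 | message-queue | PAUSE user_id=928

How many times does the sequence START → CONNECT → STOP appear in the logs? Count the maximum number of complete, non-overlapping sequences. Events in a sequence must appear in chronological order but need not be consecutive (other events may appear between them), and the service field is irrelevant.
3

To count sequences:

1. Look for pattern: START → CONNECT → STOP
2. Greedily scan the log in chronological order, matching each sequence element in turn (ignoring service)
3. Each time the full pattern completes, increment the count and restart matching from the next event
4. Complete non-overlapping sequences found: 3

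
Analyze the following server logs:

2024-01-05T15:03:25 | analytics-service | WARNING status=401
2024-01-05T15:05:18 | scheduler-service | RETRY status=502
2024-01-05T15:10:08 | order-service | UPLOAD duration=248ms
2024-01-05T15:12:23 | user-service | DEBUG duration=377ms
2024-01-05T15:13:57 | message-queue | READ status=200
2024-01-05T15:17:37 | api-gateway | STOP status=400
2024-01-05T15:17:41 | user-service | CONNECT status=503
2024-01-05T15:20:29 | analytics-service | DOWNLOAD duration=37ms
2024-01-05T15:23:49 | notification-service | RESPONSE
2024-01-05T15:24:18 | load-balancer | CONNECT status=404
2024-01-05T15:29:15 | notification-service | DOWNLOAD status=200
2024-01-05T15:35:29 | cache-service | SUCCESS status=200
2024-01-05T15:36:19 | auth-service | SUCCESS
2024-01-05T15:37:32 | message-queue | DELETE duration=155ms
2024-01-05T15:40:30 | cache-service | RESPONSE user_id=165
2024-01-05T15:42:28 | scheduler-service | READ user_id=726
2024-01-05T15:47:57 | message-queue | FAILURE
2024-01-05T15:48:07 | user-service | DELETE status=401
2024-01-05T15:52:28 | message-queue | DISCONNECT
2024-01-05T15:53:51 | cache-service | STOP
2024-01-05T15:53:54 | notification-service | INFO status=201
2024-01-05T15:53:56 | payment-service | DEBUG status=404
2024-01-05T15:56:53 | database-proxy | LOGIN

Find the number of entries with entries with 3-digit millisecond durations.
3

To find matching entries:

1. Pattern to match: entries with 3-digit millisecond durations
2. Scan each log entry for the pattern
3. Count matches: 3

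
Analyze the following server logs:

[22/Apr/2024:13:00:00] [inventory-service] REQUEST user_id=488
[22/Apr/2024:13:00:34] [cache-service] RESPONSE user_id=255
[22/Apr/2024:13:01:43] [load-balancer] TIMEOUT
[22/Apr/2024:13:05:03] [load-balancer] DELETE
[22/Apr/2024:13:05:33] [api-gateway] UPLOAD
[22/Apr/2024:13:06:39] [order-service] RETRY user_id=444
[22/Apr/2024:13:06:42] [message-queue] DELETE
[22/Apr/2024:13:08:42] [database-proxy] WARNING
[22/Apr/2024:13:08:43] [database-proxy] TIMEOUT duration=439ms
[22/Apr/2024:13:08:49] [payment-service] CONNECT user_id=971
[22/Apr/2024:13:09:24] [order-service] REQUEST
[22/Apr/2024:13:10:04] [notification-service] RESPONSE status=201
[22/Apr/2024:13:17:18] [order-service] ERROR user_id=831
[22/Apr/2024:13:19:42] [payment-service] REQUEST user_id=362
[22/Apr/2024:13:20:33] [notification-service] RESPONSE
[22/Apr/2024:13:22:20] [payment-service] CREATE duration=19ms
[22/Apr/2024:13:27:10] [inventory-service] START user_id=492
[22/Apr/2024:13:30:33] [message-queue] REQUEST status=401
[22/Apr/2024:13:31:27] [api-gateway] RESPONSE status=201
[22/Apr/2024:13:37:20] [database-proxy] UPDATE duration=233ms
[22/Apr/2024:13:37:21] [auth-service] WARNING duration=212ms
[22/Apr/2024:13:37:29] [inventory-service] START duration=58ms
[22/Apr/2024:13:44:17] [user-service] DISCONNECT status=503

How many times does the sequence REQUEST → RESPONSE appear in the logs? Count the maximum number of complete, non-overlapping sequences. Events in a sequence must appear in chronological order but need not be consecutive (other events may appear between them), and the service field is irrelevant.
4

To count sequences:

1. Look for pattern: REQUEST → RESPONSE
2. Greedily scan the log in chronological order, matching each sequence element in turn (ignoring service)
3. Each time the full pattern completes, increment the count and restart matching from the next event
4. Complete non-overlapping sequences found: 4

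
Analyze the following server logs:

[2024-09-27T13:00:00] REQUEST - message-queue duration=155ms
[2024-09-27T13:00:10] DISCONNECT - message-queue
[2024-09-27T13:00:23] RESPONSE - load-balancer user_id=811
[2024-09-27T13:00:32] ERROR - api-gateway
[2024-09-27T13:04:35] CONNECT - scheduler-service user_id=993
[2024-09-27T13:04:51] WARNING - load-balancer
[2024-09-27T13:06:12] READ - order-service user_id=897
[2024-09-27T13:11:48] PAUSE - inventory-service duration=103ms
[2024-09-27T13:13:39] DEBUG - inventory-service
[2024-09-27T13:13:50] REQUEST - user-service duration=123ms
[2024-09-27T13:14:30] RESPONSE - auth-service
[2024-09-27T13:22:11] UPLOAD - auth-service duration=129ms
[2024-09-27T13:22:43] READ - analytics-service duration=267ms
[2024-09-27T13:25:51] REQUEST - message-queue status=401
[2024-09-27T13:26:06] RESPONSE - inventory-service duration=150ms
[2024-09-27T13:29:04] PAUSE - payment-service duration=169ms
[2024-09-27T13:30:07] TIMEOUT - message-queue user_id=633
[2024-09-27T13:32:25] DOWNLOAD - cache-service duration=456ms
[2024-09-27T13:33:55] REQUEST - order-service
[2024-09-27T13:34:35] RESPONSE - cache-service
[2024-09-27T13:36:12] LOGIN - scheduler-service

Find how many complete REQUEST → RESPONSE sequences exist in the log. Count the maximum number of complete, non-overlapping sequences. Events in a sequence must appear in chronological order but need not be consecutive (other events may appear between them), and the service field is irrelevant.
4

To count sequences:

1. Look for pattern: REQUEST → RESPONSE
2. Greedily scan the log in chronological order, matching each sequence element in turn (ignoring service)
3. Each time the full pattern completes, increment the count and restart matching from the next event
4. Complete non-overlapping sequences found: 4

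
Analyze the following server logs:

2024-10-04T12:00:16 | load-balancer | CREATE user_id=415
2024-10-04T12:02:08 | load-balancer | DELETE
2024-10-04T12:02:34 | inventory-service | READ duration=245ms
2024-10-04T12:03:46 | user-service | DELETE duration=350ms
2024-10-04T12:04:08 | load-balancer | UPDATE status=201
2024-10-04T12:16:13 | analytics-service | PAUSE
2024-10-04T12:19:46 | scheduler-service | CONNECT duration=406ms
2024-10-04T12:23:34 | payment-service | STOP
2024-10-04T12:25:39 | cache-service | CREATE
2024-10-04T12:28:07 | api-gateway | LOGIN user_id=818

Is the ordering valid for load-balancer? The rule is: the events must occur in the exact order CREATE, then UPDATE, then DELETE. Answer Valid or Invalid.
Invalid

To validate ordering:

1. Required order: CREATE → UPDATE → DELETE
2. Rule: the events must occur in the exact order CREATE, then UPDATE, then DELETE
3. Check actual order of events for load-balancer
4. Result: Invalid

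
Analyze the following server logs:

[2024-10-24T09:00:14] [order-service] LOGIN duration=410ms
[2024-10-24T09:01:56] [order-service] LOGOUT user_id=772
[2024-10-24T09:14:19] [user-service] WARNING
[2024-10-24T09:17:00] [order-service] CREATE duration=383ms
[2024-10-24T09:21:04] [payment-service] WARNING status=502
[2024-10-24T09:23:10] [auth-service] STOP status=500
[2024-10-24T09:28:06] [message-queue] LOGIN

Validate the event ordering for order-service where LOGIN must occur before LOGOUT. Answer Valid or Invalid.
Valid

To validate ordering:

1. Required order: LOGIN → LOGOUT
2. Rule: LOGIN must occur before LOGOUT
3. Check actual order of events for order-service
4. Result: Valid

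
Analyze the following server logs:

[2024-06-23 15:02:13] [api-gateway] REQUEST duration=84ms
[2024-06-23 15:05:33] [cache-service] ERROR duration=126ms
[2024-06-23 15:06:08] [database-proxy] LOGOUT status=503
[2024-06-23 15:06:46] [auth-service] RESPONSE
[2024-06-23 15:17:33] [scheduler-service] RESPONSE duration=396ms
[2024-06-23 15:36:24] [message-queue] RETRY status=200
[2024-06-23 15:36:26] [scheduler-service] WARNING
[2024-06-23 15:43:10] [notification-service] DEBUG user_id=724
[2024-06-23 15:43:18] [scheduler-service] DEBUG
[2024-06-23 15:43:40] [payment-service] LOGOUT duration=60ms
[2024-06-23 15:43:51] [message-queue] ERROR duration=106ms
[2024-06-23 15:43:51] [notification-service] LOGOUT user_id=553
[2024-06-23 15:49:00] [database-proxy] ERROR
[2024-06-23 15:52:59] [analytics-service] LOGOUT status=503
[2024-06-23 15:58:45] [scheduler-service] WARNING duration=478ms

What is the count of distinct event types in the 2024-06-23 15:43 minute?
3

To count unique event types:

1. Filter events in the minute starting at 2024-06-23 15:43
2. Extract event types from matching entries
3. Count unique types: 3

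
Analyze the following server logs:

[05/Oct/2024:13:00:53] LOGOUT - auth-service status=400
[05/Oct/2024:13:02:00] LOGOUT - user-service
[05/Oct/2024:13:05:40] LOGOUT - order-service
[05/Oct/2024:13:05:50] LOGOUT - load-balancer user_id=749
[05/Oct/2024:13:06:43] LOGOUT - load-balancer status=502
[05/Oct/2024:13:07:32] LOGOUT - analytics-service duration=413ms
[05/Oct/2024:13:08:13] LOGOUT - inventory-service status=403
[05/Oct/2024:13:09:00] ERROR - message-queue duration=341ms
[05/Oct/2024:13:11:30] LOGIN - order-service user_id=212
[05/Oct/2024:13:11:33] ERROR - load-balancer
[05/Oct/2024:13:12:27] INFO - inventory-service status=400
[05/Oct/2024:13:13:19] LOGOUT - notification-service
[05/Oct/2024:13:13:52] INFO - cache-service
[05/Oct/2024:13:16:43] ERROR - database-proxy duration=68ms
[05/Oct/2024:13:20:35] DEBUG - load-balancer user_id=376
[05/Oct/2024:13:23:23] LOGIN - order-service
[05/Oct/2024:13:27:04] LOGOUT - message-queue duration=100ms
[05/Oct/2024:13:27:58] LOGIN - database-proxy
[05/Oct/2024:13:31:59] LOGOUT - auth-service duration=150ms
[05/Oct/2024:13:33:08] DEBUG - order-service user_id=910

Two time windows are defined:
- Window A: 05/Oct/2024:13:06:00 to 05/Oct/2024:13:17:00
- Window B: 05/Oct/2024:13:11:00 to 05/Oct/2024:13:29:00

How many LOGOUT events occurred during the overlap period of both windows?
1

To find overlap events:

1. Window A: 05/Oct/2024:13:06:00 to 05/Oct/2024:13:17:00
2. Window B: 05/Oct/2024:13:11:00 to 05/Oct/2024:13:29:00
3. Overlap period: 05/Oct/2024:13:11:00 to 05/Oct/2024:13:17:00
4. Count LOGOUT events in overlap: 1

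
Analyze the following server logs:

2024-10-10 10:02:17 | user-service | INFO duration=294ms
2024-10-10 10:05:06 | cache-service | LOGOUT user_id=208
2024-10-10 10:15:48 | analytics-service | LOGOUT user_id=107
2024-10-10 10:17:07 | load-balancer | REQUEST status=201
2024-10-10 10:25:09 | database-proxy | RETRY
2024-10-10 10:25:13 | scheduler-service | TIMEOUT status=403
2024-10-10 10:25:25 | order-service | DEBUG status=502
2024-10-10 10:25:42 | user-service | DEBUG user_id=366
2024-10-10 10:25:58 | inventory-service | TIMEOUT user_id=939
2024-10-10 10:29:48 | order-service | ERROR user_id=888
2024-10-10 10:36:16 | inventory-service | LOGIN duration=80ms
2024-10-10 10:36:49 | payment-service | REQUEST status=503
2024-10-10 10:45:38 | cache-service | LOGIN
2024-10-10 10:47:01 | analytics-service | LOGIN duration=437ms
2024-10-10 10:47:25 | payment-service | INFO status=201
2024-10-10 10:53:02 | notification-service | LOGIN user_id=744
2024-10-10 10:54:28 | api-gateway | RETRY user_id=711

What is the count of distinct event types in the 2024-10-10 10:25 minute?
3

To count unique event types:

1. Filter events in the minute starting at 2024-10-10 10:25
2. Extract event types from matching entries
3. Count unique types: 3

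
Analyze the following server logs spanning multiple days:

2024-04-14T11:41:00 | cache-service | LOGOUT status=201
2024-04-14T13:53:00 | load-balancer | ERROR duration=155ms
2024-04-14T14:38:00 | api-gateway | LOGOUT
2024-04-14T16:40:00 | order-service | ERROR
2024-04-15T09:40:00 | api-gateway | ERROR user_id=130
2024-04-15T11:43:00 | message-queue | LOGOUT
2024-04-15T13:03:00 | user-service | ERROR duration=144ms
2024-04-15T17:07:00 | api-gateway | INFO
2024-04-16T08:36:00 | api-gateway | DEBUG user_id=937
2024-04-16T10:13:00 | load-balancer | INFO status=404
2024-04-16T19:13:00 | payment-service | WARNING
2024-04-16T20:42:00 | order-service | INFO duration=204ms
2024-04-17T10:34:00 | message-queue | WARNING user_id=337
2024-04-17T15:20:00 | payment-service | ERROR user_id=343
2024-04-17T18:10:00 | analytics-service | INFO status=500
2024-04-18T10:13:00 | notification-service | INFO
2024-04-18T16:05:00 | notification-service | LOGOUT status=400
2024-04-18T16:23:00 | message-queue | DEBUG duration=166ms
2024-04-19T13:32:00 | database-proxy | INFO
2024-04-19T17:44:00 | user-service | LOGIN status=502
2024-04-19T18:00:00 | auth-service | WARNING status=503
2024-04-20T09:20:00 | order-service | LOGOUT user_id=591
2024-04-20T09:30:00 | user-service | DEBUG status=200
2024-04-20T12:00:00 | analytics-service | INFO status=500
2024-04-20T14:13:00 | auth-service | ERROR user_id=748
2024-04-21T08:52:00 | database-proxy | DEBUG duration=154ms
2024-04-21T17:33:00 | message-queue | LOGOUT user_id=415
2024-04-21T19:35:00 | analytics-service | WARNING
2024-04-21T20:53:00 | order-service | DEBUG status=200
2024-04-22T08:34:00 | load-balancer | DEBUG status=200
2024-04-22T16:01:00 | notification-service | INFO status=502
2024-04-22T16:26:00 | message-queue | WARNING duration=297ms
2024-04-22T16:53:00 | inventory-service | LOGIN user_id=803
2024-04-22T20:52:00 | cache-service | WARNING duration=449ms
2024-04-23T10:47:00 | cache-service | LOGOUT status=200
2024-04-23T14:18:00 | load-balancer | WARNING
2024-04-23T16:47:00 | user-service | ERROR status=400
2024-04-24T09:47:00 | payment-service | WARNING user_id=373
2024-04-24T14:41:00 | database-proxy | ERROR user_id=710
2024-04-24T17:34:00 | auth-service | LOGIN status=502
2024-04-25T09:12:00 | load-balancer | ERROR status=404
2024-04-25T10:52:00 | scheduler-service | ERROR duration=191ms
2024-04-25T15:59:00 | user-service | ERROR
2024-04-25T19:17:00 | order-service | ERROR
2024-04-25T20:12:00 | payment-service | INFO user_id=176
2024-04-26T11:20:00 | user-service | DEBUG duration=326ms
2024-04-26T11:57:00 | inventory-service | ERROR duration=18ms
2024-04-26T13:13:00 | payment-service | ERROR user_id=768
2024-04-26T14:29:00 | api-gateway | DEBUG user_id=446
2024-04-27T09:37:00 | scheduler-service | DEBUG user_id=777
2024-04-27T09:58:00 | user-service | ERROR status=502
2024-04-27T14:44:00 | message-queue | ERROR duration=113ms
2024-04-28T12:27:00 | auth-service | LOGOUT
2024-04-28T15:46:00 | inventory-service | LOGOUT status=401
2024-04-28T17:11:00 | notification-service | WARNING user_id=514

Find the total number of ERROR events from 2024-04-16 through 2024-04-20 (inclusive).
2

To filter by date range:

1. Date range: 2024-04-16 through 2024-04-20, both dates inclusive
2. Filter for ERROR events whose date falls in this range
3. Count matching events: 2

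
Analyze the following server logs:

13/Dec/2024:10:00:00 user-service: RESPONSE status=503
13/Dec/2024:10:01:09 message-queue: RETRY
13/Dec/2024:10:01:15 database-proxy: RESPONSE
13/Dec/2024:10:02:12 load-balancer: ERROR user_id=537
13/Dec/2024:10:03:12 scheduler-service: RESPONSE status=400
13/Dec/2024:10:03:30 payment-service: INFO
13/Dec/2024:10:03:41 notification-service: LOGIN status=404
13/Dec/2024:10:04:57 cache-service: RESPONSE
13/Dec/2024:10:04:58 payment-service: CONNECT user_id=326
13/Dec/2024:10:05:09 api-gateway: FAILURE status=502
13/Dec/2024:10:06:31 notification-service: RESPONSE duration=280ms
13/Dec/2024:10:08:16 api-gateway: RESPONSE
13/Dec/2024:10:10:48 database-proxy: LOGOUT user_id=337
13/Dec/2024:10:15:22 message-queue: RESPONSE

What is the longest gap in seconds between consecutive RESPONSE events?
426

To find the longest gap:

1. Extract all RESPONSE events in chronological order
2. Calculate time differences between consecutive events
3. Find the maximum difference
4. Longest gap: 426 seconds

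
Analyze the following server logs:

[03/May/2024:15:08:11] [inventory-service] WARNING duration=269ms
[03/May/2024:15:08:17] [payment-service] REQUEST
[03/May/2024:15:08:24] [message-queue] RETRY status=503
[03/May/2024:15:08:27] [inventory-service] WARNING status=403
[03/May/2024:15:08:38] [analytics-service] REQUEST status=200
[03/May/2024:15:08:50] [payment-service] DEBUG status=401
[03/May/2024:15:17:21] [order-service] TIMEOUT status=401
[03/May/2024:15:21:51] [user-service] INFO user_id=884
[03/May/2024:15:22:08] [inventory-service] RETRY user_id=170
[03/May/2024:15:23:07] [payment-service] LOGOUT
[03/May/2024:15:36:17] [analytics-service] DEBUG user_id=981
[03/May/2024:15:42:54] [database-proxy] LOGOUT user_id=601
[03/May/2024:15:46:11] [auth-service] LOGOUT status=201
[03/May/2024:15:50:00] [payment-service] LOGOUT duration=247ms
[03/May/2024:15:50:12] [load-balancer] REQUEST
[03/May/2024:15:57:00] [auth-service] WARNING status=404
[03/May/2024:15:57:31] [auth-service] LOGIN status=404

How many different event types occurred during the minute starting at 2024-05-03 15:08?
4

To count unique event types:

1. Filter events in the minute starting at 2024-05-03 15:08
2. Extract event types from matching entries
3. Count unique types: 4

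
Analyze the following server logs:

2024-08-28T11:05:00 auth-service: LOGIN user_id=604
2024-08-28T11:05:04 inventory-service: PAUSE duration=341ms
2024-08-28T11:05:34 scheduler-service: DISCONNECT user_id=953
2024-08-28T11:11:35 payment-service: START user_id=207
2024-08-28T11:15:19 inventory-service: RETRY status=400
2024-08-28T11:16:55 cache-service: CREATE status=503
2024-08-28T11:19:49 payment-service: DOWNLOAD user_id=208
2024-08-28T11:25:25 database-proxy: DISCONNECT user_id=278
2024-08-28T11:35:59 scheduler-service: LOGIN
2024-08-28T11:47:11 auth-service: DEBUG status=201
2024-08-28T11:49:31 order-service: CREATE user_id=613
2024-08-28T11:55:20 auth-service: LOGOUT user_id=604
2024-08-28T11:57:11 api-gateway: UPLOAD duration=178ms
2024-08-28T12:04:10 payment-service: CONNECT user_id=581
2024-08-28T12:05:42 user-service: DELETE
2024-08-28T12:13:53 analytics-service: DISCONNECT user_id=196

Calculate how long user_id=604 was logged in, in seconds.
3020

To calculate session duration:

1. Find LOGIN event for user_id=604: 2024-08-28T11:05:00
2. Find LOGOUT event for user_id=604: 2024-08-28T11:55:20
3. Session duration: 2024-08-28T11:55:20 - 2024-08-28T11:05:00 = 3020 seconds (50 minutes)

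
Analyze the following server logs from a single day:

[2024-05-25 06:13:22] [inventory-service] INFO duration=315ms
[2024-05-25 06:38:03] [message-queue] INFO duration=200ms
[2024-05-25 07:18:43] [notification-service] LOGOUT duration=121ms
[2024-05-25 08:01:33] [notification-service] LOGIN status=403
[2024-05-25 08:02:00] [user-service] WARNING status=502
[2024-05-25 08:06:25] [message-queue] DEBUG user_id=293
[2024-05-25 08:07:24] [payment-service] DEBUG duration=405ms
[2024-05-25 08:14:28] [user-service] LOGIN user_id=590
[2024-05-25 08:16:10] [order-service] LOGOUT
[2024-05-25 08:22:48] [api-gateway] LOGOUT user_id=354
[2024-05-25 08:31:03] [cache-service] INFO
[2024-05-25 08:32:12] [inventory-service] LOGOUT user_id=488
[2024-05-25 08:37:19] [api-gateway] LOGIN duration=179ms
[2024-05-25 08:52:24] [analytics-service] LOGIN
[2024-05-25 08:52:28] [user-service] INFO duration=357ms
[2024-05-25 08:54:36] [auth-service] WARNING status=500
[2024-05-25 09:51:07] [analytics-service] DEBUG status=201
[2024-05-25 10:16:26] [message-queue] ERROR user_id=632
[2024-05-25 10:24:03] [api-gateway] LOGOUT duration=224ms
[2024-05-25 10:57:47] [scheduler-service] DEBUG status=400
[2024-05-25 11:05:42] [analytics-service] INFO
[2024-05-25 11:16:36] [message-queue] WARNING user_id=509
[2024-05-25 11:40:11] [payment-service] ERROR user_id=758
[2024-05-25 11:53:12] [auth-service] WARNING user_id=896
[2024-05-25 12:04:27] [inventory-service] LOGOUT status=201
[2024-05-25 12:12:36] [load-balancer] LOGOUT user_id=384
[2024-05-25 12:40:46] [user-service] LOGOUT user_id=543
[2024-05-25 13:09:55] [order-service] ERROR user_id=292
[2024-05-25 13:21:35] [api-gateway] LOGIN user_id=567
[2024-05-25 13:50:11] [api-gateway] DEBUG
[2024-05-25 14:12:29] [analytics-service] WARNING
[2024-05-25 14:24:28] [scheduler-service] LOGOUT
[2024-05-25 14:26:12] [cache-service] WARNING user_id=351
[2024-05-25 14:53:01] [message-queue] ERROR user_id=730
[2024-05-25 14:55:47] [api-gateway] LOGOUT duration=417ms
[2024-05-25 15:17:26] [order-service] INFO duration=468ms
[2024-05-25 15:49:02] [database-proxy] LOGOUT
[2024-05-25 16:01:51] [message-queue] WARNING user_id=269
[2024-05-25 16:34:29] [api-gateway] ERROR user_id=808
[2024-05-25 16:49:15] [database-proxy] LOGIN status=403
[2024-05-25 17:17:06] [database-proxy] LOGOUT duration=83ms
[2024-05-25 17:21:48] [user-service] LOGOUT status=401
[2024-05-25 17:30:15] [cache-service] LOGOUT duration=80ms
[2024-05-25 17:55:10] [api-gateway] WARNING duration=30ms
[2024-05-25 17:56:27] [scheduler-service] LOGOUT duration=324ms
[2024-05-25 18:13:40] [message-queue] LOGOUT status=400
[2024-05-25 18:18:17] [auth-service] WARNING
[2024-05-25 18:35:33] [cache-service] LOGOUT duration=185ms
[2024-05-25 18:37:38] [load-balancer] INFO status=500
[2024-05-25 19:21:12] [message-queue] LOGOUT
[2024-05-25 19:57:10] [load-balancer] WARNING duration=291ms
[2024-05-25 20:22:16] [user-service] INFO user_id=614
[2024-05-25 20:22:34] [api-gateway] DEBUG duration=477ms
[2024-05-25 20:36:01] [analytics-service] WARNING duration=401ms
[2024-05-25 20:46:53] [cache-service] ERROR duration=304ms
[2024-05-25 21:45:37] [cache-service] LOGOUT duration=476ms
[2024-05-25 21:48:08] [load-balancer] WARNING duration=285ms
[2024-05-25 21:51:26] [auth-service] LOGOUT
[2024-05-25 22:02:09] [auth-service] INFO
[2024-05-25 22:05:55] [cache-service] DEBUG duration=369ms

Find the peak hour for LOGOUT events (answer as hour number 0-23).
17

To find the peak hour:

1. Group all LOGOUT events by hour
2. Count events in each hour
3. Find hour with maximum count
4. Peak hour: 17 (with 4 events)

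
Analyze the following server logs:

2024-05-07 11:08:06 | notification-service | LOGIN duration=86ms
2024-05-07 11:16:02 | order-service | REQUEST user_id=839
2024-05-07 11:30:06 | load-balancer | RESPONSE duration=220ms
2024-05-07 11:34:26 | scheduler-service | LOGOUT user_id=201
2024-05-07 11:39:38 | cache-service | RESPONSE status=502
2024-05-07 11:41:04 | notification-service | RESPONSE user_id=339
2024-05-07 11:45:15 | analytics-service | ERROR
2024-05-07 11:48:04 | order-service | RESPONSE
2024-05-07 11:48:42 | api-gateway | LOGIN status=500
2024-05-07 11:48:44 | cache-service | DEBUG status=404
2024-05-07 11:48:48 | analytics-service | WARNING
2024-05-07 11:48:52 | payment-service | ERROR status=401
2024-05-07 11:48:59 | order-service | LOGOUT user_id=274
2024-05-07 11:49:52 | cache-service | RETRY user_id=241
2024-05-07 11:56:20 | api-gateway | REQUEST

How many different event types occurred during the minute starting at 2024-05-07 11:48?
6

To count unique event types:

1. Filter events in the minute starting at 2024-05-07 11:48
2. Extract event types from matching entries
3. Count unique types: 6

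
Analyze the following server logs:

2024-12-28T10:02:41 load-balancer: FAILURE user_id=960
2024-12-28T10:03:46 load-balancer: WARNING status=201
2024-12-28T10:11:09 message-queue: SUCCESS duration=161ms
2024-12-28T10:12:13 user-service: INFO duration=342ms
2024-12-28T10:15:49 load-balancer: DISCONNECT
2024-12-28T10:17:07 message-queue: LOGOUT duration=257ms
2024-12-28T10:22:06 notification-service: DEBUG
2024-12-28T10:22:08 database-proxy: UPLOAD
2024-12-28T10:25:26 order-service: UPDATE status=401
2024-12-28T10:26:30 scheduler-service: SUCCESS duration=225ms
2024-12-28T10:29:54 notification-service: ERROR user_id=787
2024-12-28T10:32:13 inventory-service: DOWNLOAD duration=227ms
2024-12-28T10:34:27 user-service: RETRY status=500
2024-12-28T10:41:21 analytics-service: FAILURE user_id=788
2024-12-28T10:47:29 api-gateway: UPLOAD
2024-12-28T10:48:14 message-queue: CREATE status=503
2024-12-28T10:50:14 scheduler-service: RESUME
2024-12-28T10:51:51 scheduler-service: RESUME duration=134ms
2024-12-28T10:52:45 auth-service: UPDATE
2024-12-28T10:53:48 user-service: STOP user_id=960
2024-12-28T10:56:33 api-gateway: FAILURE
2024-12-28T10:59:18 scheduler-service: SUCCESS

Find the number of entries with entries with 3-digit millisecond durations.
6

To find matching entries:

1. Pattern to match: entries with 3-digit millisecond durations
2. Scan each log entry for the pattern
3. Count matches: 6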